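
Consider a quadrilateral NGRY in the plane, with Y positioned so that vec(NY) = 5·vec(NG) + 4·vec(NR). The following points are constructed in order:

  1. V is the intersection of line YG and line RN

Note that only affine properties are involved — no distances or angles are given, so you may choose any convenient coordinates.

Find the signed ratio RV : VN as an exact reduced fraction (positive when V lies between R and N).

Set N = (0, 0), G = (1, 0), R = (0, 1), Y = (5, 4); any affine frame gives the same invariant.
1. V is the intersection of line YG and line RN ⇒ V = (0, -1)
V = R + t·(N−R) with t = 2, so RV:VN = t:(1−t) = 2:-1

RV:VN = -2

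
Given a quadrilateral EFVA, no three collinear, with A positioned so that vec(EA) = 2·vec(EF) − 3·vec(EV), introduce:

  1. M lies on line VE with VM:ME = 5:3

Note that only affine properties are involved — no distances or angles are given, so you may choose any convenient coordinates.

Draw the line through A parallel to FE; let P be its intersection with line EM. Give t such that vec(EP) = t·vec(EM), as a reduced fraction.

Set E = (0, 0), F = (1, 0), V = (0, 1), A = (2, -3); any affine frame gives the same invariant.
1. M lies on line VE with VM:ME = 5:3 ⇒ M = (0, 3/8)
through A parallel to FE: direction (-1, 0); meets EM at P = (0, -3)
P = E + t·(M−E) with t = -8

t = -8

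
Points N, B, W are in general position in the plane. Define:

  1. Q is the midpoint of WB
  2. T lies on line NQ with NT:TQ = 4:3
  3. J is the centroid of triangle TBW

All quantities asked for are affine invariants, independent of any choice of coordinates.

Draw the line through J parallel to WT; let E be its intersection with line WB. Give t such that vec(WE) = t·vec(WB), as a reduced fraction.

t = 1/3

Set N = (0, 0), B = (1, 0), W = (0, 1); any affine frame gives the same invariant.
1. Q is the midpoint of WB ⇒ Q = (1/2, 1/2)
2. T lies on line NQ with NT:TQ = 4:3 ⇒ T = (2/7, 2/7)
3. J is the centroid of triangle TBW ⇒ J = (3/7, 3/7)
through J parallel to WT: direction (2/7, -5/7); meets WB at E = (1/3, 2/3)
E = W + t·(B−W) with t = 1/3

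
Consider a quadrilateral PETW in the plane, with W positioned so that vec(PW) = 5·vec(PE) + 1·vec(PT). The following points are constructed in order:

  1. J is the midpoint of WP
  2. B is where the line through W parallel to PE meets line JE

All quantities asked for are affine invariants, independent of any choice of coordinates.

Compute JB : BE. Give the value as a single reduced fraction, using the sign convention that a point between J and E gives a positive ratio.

JB:BE = -1/2

Choose coordinates P = (0, 0), E = (1, 0), T = (0, 1), W = (5, 1).
1. J is the midpoint of WP ⇒ J = (5/2, 1/2)
2. B is where the line through W parallel to PE meets line JE ⇒ B = (4, 1)
B = J + t·(E−J) with t = -1, so JB:BE = t:(1−t) = -1:2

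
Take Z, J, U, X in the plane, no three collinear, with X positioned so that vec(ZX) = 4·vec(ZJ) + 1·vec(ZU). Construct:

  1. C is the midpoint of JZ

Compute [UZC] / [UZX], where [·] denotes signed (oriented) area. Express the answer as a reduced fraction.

Set Z = (0, 0), J = (1, 0), U = (0, 1), X = (4, 1); any affine frame gives the same invariant.
1. C is the midpoint of JZ ⇒ C = (1/2, 0)
2·[UZC] = 1/2, 2·[UZX] = 4
[UZC]:[UZX] = 1/2:4 = 1/8

[UZC]:[UZX] = 1/8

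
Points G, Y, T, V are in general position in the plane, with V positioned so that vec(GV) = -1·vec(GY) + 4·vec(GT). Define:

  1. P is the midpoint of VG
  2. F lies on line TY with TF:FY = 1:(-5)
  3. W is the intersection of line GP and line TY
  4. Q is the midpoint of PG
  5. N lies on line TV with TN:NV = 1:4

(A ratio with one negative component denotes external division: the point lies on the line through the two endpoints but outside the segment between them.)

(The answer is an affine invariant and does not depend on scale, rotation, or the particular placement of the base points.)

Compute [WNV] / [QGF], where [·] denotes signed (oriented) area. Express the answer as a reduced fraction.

Set G = (0, 0), Y = (1, 0), T = (0, 1), V = (-1, 4); any affine frame gives the same invariant.
1. P is the midpoint of VG ⇒ P = (-1/2, 2)
2. F lies on line TY with TF:FY = 1:(-5) ⇒ F = (-1/4, 5/4)
3. W is the intersection of line GP and line TY ⇒ W = (-1/3, 4/3)
4. Q is the midpoint of PG ⇒ Q = (-1/4, 1)
5. N lies on line TV with TN:NV = 1:4 ⇒ N = (-1/5, 8/5)
2·[WNV] = 8/15, 2·[QGF] = 1/16
[WNV]:[QGF] = 8/15:1/16 = 128/15

[WNV]:[QGF] = 128/15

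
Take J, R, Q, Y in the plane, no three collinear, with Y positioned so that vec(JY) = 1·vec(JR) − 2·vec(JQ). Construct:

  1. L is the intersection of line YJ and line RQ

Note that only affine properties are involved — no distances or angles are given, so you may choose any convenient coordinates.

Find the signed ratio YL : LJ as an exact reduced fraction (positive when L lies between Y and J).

YL:LJ = -2

Set J = (0, 0), R = (1, 0), Q = (0, 1), Y = (1, -2); any affine frame gives the same invariant.
1. L is the intersection of line YJ and line RQ ⇒ L = (-1, 2)
L = Y + t·(J−Y) with t = 2, so YL:LJ = t:(1−t) = 2:-1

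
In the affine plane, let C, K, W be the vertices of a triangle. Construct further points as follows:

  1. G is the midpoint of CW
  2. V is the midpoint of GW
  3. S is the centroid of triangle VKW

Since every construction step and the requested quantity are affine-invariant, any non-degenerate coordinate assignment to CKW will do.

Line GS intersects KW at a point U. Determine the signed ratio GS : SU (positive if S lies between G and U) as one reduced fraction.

Set C = (0, 0), K = (1, 0), W = (0, 1); any affine frame gives the same invariant.
1. G is the midpoint of CW ⇒ G = (0, 1/2)
2. V is the midpoint of GW ⇒ V = (0, 3/4)
3. S is the centroid of triangle VKW ⇒ S = (1/3, 7/12)
line GS meets KW at U = (2/5, 3/5)
S = G + t·(U−G) with t = 5/6, so GS:SU = 5/6:1/6

GS:SU = 5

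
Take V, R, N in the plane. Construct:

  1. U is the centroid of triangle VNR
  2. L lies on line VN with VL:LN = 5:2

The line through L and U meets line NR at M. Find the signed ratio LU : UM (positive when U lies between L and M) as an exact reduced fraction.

Assign V = (0, 0), R = (1, 0), N = (0, 1) — the answer is frame-independent, so this choice is without loss of generality.
1. U is the centroid of triangle VNR ⇒ U = (1/3, 1/3)
2. L lies on line VN with VL:LN = 5:2 ⇒ L = (0, 5/7)
line LU meets NR at M = (-2, 3)
U = L + t·(M−L) with t = -1/6, so LU:UM = -1/6:7/6

LU:UM = -1/7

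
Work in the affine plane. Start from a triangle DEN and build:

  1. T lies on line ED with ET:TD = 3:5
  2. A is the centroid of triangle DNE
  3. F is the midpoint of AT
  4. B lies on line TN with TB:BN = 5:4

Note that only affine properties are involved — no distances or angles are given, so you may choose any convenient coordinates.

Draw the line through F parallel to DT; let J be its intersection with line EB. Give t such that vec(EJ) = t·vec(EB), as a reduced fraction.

t = 3/10

Work in coordinates with D = (0, 0), E = (1, 0), N = (0, 1).
1. T lies on line ED with ET:TD = 3:5 ⇒ T = (5/8, 0)
2. A is the centroid of triangle DNE ⇒ A = (1/3, 1/3)
3. F is the midpoint of AT ⇒ F = (23/48, 1/6)
4. B lies on line TN with TB:BN = 5:4 ⇒ B = (5/18, 5/9)
through F parallel to DT: direction (5/8, 0); meets EB at J = (47/60, 1/6)
J = E + t·(B−E) with t = 3/10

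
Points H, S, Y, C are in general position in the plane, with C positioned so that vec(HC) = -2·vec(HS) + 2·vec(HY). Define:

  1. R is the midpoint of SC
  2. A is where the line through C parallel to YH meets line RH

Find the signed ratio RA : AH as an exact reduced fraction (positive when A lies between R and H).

Choose coordinates H = (0, 0), S = (1, 0), Y = (0, 1), C = (-2, 2).
1. R is the midpoint of SC ⇒ R = (-1/2, 1)
2. A is where the line through C parallel to YH meets line RH ⇒ A = (-2, 4)
A = R + t·(H−R) with t = -3, so RA:AH = t:(1−t) = -3:4

RA:AH = -3/4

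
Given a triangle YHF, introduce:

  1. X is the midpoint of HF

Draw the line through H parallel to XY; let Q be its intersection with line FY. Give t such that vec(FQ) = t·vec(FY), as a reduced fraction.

Set Y = (0, 0), H = (1, 0), F = (0, 1); any affine frame gives the same invariant.
1. X is the midpoint of HF ⇒ X = (1/2, 1/2)
through H parallel to XY: direction (-1/2, -1/2); meets FY at Q = (0, -1)
Q = F + t·(Y−F) with t = 2

t = 2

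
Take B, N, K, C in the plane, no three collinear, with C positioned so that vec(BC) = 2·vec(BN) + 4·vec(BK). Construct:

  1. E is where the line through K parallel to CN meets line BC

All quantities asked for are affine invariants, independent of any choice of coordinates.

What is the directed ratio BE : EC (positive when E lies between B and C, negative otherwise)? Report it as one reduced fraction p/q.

BE:EC = -1/5

Choose coordinates B = (0, 0), N = (1, 0), K = (0, 1), C = (2, 4).
1. E is where the line through K parallel to CN meets line BC ⇒ E = (-1/2, -1)
E = B + t·(C−B) with t = -1/4, so BE:EC = t:(1−t) = -1/4:5/4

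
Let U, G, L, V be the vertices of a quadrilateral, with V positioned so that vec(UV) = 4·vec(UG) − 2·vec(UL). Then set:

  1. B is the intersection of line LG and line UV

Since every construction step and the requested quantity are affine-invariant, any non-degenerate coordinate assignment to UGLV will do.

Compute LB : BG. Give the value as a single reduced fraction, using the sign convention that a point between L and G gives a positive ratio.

LB:BG = -2

Work in coordinates with U = (0, 0), G = (1, 0), L = (0, 1), V = (4, -2).
1. B is the intersection of line LG and line UV ⇒ B = (2, -1)
B = L + t·(G−L) with t = 2, so LB:BG = t:(1−t) = 2:-1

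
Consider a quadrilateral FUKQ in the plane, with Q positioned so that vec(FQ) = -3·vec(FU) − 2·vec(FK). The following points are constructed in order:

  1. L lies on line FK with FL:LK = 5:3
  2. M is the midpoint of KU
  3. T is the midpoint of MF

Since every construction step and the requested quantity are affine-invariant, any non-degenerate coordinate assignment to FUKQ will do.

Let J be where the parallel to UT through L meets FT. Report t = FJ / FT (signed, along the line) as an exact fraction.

Assign F = (0, 0), U = (1, 0), K = (0, 1), Q = (-3, -2) — the answer is frame-independent, so this choice is without loss of generality.
1. L lies on line FK with FL:LK = 5:3 ⇒ L = (0, 5/8)
2. M is the midpoint of KU ⇒ M = (1/2, 1/2)
3. T is the midpoint of MF ⇒ T = (1/4, 1/4)
through L parallel to UT: direction (-3/4, 1/4); meets FT at J = (15/32, 15/32)
J = F + t·(T−F) with t = 15/8

t = 15/8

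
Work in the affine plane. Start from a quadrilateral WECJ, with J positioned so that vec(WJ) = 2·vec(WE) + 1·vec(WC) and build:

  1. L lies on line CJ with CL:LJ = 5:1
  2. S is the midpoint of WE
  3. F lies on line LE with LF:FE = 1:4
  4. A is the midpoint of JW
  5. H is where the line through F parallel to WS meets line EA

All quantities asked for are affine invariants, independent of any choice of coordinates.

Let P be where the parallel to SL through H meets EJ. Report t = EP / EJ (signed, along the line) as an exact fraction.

Assign W = (0, 0), E = (1, 0), C = (0, 1), J = (2, 1) — the answer is frame-independent, so this choice is without loss of generality.
1. L lies on line CJ with CL:LJ = 5:1 ⇒ L = (5/3, 1)
2. S is the midpoint of WE ⇒ S = (1/2, 0)
3. F lies on line LE with LF:FE = 1:4 ⇒ F = (23/15, 4/5)
4. A is the midpoint of JW ⇒ A = (1, 1/2)
5. H is where the line through F parallel to WS meets line EA ⇒ H = (1, 4/5)
through H parallel to SL: direction (7/6, 1); meets EJ at P = (33/5, 28/5)
P = E + t·(J−E) with t = 28/5

t = 28/5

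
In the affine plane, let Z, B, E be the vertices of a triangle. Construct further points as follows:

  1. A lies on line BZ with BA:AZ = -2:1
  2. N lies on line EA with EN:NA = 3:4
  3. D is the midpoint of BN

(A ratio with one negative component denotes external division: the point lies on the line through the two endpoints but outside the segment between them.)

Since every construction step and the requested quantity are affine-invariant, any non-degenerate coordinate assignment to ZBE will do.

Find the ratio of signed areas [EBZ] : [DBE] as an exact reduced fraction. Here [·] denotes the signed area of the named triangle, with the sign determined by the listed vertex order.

Choose coordinates Z = (0, 0), B = (1, 0), E = (0, 1).
1. A lies on line BZ with BA:AZ = -2:1 ⇒ A = (-1, 0)
2. N lies on line EA with EN:NA = 3:4 ⇒ N = (-3/7, 4/7)
3. D is the midpoint of BN ⇒ D = (2/7, 2/7)
2·[EBZ] = -1, 2·[DBE] = 3/7
[EBZ]:[DBE] = -1:3/7 = -7/3

[EBZ]:[DBE] = -7/3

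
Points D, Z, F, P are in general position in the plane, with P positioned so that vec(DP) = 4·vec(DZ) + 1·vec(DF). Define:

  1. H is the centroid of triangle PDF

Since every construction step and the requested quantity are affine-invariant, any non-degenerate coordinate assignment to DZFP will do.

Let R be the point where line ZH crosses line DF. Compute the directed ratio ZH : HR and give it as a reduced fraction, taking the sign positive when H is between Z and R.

Choose coordinates D = (0, 0), Z = (1, 0), F = (0, 1), P = (4, 1).
1. H is the centroid of triangle PDF ⇒ H = (4/3, 2/3)
line ZH meets DF at R = (0, -2)
H = Z + t·(R−Z) with t = -1/3, so ZH:HR = -1/3:4/3

ZH:HR = -1/4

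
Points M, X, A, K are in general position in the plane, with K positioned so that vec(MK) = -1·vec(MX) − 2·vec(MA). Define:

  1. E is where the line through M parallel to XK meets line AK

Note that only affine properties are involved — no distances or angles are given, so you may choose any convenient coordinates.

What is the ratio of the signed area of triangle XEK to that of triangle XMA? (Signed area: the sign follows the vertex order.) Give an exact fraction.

Set M = (0, 0), X = (1, 0), A = (0, 1), K = (-1, -2); any affine frame gives the same invariant.
1. E is where the line through M parallel to XK meets line AK ⇒ E = (-1/2, -1/2)
2·[XEK] = 2, 2·[XMA] = -1
[XEK]:[XMA] = 2:-1 = -2

[XEK]:[XMA] = -2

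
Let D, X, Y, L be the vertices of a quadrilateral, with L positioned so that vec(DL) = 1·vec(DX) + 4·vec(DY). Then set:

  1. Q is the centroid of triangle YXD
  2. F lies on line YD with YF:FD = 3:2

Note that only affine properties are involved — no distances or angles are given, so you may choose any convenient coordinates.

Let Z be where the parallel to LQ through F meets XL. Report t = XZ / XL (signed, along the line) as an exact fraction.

t = 59/40

Choose coordinates D = (0, 0), X = (1, 0), Y = (0, 1), L = (1, 4).
1. Q is the centroid of triangle YXD ⇒ Q = (1/3, 1/3)
2. F lies on line YD with YF:FD = 3:2 ⇒ F = (0, 2/5)
through F parallel to LQ: direction (-2/3, -11/3); meets XL at Z = (1, 59/10)
Z = X + t·(L−X) with t = 59/40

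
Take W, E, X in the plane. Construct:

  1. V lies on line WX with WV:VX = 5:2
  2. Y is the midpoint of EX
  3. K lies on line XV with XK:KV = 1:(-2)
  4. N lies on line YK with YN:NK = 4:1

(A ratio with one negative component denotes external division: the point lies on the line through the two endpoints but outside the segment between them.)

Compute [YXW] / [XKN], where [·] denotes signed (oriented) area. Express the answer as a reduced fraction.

Choose coordinates W = (0, 0), E = (1, 0), X = (0, 1).
1. V lies on line WX with WV:VX = 5:2 ⇒ V = (0, 5/7)
2. Y is the midpoint of EX ⇒ Y = (1/2, 1/2)
3. K lies on line XV with XK:KV = 1:(-2) ⇒ K = (0, 9/7)
4. N lies on line YK with YN:NK = 4:1 ⇒ N = (1/10, 79/70)
2·[YXW] = 1/2, 2·[XKN] = -1/35
[YXW]:[XKN] = 1/2:-1/35 = -35/2

[YXW]:[XKN] = -35/2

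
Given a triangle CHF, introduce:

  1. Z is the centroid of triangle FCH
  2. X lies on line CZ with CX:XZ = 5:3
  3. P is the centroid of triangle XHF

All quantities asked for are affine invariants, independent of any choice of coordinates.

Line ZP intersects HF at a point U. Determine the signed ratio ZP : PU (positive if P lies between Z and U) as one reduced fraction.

Set C = (0, 0), H = (1, 0), F = (0, 1); any affine frame gives the same invariant.
1. Z is the centroid of triangle FCH ⇒ Z = (1/3, 1/3)
2. X lies on line CZ with CX:XZ = 5:3 ⇒ X = (5/24, 5/24)
3. P is the centroid of triangle XHF ⇒ P = (29/72, 29/72)
line ZP meets HF at U = (1/2, 1/2)
P = Z + t·(U−Z) with t = 5/12, so ZP:PU = 5/12:7/12

ZP:PU = 5/7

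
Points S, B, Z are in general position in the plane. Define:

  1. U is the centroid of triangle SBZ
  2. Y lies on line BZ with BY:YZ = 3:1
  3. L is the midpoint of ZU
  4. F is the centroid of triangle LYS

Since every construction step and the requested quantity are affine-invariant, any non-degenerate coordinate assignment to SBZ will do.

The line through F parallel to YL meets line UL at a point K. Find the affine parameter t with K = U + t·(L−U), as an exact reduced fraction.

Set S = (0, 0), B = (1, 0), Z = (0, 1); any affine frame gives the same invariant.
1. U is the centroid of triangle SBZ ⇒ U = (1/3, 1/3)
2. Y lies on line BZ with BY:YZ = 3:1 ⇒ Y = (1/4, 3/4)
3. L is the midpoint of ZU ⇒ L = (1/6, 2/3)
4. F is the centroid of triangle LYS ⇒ F = (5/36, 17/36)
through F parallel to YL: direction (-1/12, -1/12); meets UL at K = (2/9, 5/9)
K = U + t·(L−U) with t = 2/3

t = 2/3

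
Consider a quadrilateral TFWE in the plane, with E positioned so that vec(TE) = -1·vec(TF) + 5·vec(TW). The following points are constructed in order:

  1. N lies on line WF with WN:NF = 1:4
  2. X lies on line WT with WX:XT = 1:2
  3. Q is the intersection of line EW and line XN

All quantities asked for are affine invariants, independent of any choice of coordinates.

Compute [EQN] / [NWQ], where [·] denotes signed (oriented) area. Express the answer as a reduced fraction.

Choose coordinates T = (0, 0), F = (1, 0), W = (0, 1), E = (-1, 5).
1. N lies on line WF with WN:NF = 1:4 ⇒ N = (1/5, 4/5)
2. X lies on line WT with WX:XT = 1:2 ⇒ X = (0, 2/3)
3. Q is the intersection of line EW and line XN ⇒ Q = (1/14, 5/7)
2·[EQN] = 9/14, 2·[NWQ] = 3/70
[EQN]:[NWQ] = 9/14:3/70 = 15

[EQN]:[NWQ] = 15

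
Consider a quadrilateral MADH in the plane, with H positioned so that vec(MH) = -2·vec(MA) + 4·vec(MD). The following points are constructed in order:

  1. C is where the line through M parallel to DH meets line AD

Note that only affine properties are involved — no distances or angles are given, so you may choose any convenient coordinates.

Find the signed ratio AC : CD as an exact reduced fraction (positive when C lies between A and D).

Work in coordinates with M = (0, 0), A = (1, 0), D = (0, 1), H = (-2, 4).
1. C is where the line through M parallel to DH meets line AD ⇒ C = (-2, 3)
C = A + t·(D−A) with t = 3, so AC:CD = t:(1−t) = 3:-2

AC:CD = -3/2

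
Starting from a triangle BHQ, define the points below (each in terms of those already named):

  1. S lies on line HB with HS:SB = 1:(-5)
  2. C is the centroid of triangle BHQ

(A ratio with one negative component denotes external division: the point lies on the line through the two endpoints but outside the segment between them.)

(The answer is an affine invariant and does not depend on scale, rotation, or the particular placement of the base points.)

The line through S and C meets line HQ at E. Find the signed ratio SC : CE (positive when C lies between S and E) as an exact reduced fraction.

SC:CE = -7/4

Set B = (0, 0), H = (1, 0), Q = (0, 1); any affine frame gives the same invariant.
1. S lies on line HB with HS:SB = 1:(-5) ⇒ S = (5/4, 0)
2. C is the centroid of triangle BHQ ⇒ C = (1/3, 1/3)
line SC meets HQ at E = (6/7, 1/7)
C = S + t·(E−S) with t = 7/3, so SC:CE = 7/3:-4/3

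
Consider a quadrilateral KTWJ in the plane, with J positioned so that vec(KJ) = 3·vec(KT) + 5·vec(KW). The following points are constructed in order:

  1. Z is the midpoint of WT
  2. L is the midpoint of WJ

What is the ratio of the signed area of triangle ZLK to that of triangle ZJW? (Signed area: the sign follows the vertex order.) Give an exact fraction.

[ZLK]:[ZJW] = 3/14

Work in coordinates with K = (0, 0), T = (1, 0), W = (0, 1), J = (3, 5).
1. Z is the midpoint of WT ⇒ Z = (1/2, 1/2)
2. L is the midpoint of WJ ⇒ L = (3/2, 3)
2·[ZLK] = 3/4, 2·[ZJW] = 7/2
[ZLK]:[ZJW] = 3/4:7/2 = 3/14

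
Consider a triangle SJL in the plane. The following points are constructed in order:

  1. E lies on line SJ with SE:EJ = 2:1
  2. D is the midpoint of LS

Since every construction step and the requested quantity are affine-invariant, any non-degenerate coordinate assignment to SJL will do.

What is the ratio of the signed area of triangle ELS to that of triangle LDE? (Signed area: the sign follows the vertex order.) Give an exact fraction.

[ELS]:[LDE] = 2

Set S = (0, 0), J = (1, 0), L = (0, 1); any affine frame gives the same invariant.
1. E lies on line SJ with SE:EJ = 2:1 ⇒ E = (2/3, 0)
2. D is the midpoint of LS ⇒ D = (0, 1/2)
2·[ELS] = 2/3, 2·[LDE] = 1/3
[ELS]:[LDE] = 2/3:1/3 = 2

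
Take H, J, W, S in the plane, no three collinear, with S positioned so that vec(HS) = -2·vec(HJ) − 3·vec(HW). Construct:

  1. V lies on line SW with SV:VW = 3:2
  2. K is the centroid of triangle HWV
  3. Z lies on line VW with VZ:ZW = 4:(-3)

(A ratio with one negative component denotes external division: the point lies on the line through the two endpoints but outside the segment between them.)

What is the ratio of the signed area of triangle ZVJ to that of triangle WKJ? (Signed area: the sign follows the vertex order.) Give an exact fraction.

Choose coordinates H = (0, 0), J = (1, 0), W = (0, 1), S = (-2, -3).
1. V lies on line SW with SV:VW = 3:2 ⇒ V = (-4/5, -3/5)
2. K is the centroid of triangle HWV ⇒ K = (-4/15, 2/15)
3. Z lies on line VW with VZ:ZW = 4:(-3) ⇒ Z = (12/5, 29/5)
2·[ZVJ] = 48/5, 2·[WKJ] = 17/15
[ZVJ]:[WKJ] = 48/5:17/15 = 144/17

[ZVJ]:[WKJ] = 144/17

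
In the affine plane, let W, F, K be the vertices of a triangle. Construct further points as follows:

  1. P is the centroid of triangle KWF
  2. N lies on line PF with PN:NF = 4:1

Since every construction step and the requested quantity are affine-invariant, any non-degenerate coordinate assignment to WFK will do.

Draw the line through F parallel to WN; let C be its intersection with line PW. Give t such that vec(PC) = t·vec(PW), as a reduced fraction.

Work in coordinates with W = (0, 0), F = (1, 0), K = (0, 1).
1. P is the centroid of triangle KWF ⇒ P = (1/3, 1/3)
2. N lies on line PF with PN:NF = 4:1 ⇒ N = (13/15, 1/15)
through F parallel to WN: direction (13/15, 1/15); meets PW at C = (-1/12, -1/12)
C = P + t·(W−P) with t = 5/4

t = 5/4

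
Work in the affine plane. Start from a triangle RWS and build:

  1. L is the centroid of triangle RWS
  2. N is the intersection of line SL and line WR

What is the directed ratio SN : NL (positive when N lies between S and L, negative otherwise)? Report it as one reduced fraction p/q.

SN:NL = -3

Work in coordinates with R = (0, 0), W = (1, 0), S = (0, 1).
1. L is the centroid of triangle RWS ⇒ L = (1/3, 1/3)
2. N is the intersection of line SL and line WR ⇒ N = (1/2, 0)
N = S + t·(L−S) with t = 3/2, so SN:NL = t:(1−t) = 3/2:-1/2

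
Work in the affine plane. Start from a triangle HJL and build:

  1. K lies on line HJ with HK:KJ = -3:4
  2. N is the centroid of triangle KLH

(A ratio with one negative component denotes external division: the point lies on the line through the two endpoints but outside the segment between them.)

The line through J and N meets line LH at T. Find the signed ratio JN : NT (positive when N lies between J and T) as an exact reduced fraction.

JN:NT = -2

Assign H = (0, 0), J = (1, 0), L = (0, 1) — the answer is frame-independent, so this choice is without loss of generality.
1. K lies on line HJ with HK:KJ = -3:4 ⇒ K = (-3, 0)
2. N is the centroid of triangle KLH ⇒ N = (-1, 1/3)
line JN meets LH at T = (0, 1/6)
N = J + t·(T−J) with t = 2, so JN:NT = 2:-1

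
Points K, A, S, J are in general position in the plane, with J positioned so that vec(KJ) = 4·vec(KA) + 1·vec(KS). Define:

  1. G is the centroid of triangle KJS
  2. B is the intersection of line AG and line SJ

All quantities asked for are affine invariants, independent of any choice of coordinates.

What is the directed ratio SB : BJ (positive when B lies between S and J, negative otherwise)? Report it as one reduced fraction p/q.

SB:BJ = 3/5

Work in coordinates with K = (0, 0), A = (1, 0), S = (0, 1), J = (4, 1).
1. G is the centroid of triangle KJS ⇒ G = (4/3, 2/3)
2. B is the intersection of line AG and line SJ ⇒ B = (3/2, 1)
B = S + t·(J−S) with t = 3/8, so SB:BJ = t:(1−t) = 3/8:5/8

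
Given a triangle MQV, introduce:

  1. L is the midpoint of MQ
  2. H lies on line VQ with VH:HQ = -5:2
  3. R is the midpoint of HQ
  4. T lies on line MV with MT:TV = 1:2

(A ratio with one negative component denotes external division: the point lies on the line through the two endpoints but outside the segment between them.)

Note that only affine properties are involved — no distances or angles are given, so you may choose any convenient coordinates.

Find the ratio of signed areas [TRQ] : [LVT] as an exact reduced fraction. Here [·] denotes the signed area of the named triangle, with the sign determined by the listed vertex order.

[TRQ]:[LVT] = 2/3

Work in coordinates with M = (0, 0), Q = (1, 0), V = (0, 1).
1. L is the midpoint of MQ ⇒ L = (1/2, 0)
2. H lies on line VQ with VH:HQ = -5:2 ⇒ H = (5/3, -2/3)
3. R is the midpoint of HQ ⇒ R = (4/3, -1/3)
4. T lies on line MV with MT:TV = 1:2 ⇒ T = (0, 1/3)
2·[TRQ] = 2/9, 2·[LVT] = 1/3
[TRQ]:[LVT] = 2/9:1/3 = 2/3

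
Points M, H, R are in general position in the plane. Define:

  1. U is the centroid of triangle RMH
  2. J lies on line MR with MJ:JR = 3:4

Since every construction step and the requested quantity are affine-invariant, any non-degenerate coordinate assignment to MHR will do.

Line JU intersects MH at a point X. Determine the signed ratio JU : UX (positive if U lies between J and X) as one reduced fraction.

JU:UX = 2/7

Assign M = (0, 0), H = (1, 0), R = (0, 1) — the answer is frame-independent, so this choice is without loss of generality.
1. U is the centroid of triangle RMH ⇒ U = (1/3, 1/3)
2. J lies on line MR with MJ:JR = 3:4 ⇒ J = (0, 3/7)
line JU meets MH at X = (3/2, 0)
U = J + t·(X−J) with t = 2/9, so JU:UX = 2/9:7/9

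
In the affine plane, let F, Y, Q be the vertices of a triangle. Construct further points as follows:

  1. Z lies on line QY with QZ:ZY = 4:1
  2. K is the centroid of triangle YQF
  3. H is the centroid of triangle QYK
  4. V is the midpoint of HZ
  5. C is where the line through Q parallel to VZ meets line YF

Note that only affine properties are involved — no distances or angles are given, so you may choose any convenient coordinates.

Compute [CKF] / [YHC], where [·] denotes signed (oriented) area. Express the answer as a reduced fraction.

[CKF]:[YHC] = -12/5

Choose coordinates F = (0, 0), Y = (1, 0), Q = (0, 1).
1. Z lies on line QY with QZ:ZY = 4:1 ⇒ Z = (4/5, 1/5)
2. K is the centroid of triangle YQF ⇒ K = (1/3, 1/3)
3. H is the centroid of triangle QYK ⇒ H = (4/9, 4/9)
4. V is the midpoint of HZ ⇒ V = (28/45, 29/90)
5. C is where the line through Q parallel to VZ meets line YF ⇒ C = (16/11, 0)
2·[CKF] = 16/33, 2·[YHC] = -20/99
[CKF]:[YHC] = 16/33:-20/99 = -12/5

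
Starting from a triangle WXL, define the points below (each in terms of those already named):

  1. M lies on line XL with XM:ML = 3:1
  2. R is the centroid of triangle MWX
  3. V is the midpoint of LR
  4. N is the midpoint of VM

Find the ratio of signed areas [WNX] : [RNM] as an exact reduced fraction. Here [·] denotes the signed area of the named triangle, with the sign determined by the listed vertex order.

Assign W = (0, 0), X = (1, 0), L = (0, 1) — the answer is frame-independent, so this choice is without loss of generality.
1. M lies on line XL with XM:ML = 3:1 ⇒ M = (1/4, 3/4)
2. R is the centroid of triangle MWX ⇒ R = (5/12, 1/4)
3. V is the midpoint of LR ⇒ V = (5/24, 5/8)
4. N is the midpoint of VM ⇒ N = (11/48, 11/16)
2·[WNX] = -11/16, 2·[RNM] = -1/48
[WNX]:[RNM] = -11/16:-1/48 = 33

[WNX]:[RNM] = 33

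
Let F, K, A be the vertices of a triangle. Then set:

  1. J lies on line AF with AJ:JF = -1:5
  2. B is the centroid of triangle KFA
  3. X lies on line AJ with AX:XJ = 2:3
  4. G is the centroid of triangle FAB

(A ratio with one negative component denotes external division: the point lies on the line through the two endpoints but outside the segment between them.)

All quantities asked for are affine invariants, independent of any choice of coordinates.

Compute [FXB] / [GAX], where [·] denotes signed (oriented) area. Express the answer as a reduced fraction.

Set F = (0, 0), K = (1, 0), A = (0, 1); any affine frame gives the same invariant.
1. J lies on line AF with AJ:JF = -1:5 ⇒ J = (0, 5/4)
2. B is the centroid of triangle KFA ⇒ B = (1/3, 1/3)
3. X lies on line AJ with AX:XJ = 2:3 ⇒ X = (0, 11/10)
4. G is the centroid of triangle FAB ⇒ G = (1/9, 4/9)
2·[FXB] = -11/30, 2·[GAX] = -1/90
[FXB]:[GAX] = -11/30:-1/90 = 33

[FXB]:[GAX] = 33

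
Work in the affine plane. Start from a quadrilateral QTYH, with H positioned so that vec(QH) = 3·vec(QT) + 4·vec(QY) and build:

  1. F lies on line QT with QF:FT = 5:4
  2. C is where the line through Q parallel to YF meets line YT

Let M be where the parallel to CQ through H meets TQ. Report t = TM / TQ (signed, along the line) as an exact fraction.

t = -38/9

Assign Q = (0, 0), T = (1, 0), Y = (0, 1), H = (3, 4) — the answer is frame-independent, so this choice is without loss of generality.
1. F lies on line QT with QF:FT = 5:4 ⇒ F = (5/9, 0)
2. C is where the line through Q parallel to YF meets line YT ⇒ C = (-5/4, 9/4)
through H parallel to CQ: direction (5/4, -9/4); meets TQ at M = (47/9, 0)
M = T + t·(Q−T) with t = -38/9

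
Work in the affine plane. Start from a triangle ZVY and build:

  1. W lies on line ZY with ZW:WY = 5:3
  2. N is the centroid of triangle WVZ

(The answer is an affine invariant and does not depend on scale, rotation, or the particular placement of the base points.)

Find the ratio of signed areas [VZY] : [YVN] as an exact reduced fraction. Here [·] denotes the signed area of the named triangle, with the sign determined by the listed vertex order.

[VZY]:[YVN] = 24/11

Assign Z = (0, 0), V = (1, 0), Y = (0, 1) — the answer is frame-independent, so this choice is without loss of generality.
1. W lies on line ZY with ZW:WY = 5:3 ⇒ W = (0, 5/8)
2. N is the centroid of triangle WVZ ⇒ N = (1/3, 5/24)
2·[VZY] = -1, 2·[YVN] = -11/24
[VZY]:[YVN] = -1:-11/24 = 24/11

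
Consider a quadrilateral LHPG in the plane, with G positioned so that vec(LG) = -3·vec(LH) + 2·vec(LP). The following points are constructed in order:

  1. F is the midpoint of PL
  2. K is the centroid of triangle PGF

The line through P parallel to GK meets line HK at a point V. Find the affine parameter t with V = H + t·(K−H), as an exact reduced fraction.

Choose coordinates L = (0, 0), H = (1, 0), P = (0, 1), G = (-3, 2).
1. F is the midpoint of PL ⇒ F = (0, 1/2)
2. K is the centroid of triangle PGF ⇒ K = (-1, 7/6)
through P parallel to GK: direction (2, -5/6); meets HK at V = (-5/2, 49/24)
V = H + t·(K−H) with t = 7/4

t = 7/4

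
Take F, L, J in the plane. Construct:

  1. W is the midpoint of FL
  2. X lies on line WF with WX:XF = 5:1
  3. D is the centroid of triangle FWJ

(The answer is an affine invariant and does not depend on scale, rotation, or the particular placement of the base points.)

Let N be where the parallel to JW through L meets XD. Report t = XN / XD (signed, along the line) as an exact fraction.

Work in coordinates with F = (0, 0), L = (1, 0), J = (0, 1).
1. W is the midpoint of FL ⇒ W = (1/2, 0)
2. X lies on line WF with WX:XF = 5:1 ⇒ X = (1/12, 0)
3. D is the centroid of triangle FWJ ⇒ D = (1/6, 1/3)
through L parallel to JW: direction (1/2, -1); meets XD at N = (7/18, 11/9)
N = X + t·(D−X) with t = 11/3

t = 11/3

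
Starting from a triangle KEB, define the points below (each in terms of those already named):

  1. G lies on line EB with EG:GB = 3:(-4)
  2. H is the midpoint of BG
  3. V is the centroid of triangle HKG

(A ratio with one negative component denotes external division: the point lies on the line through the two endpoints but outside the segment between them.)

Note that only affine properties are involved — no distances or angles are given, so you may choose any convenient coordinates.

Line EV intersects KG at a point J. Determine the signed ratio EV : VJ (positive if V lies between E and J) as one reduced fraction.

EV:VJ = 7/2

Work in coordinates with K = (0, 0), E = (1, 0), B = (0, 1).
1. G lies on line EB with EG:GB = 3:(-4) ⇒ G = (4, -3)
2. H is the midpoint of BG ⇒ H = (2, -1)
3. V is the centroid of triangle HKG ⇒ V = (2, -4/3)
line EV meets KG at J = (16/7, -12/7)
V = E + t·(J−E) with t = 7/9, so EV:VJ = 7/9:2/9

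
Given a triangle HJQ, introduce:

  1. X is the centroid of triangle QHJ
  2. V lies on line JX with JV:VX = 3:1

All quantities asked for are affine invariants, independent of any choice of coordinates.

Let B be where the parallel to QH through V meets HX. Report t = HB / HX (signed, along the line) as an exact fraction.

Choose coordinates H = (0, 0), J = (1, 0), Q = (0, 1).
1. X is the centroid of triangle QHJ ⇒ X = (1/3, 1/3)
2. V lies on line JX with JV:VX = 3:1 ⇒ V = (1/2, 1/4)
through V parallel to QH: direction (0, -1); meets HX at B = (1/2, 1/2)
B = H + t·(X−H) with t = 3/2

t = 3/2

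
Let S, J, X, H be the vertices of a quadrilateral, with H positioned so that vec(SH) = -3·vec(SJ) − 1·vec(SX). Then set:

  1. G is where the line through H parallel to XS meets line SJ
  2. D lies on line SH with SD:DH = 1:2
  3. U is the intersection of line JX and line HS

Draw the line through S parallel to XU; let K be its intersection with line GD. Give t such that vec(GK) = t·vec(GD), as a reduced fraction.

Set S = (0, 0), J = (1, 0), X = (0, 1), H = (-3, -1); any affine frame gives the same invariant.
1. G is where the line through H parallel to XS meets line SJ ⇒ G = (-3, 0)
2. D lies on line SH with SD:DH = 1:2 ⇒ D = (-1, -1/3)
3. U is the intersection of line JX and line HS ⇒ U = (3/4, 1/4)
through S parallel to XU: direction (3/4, -3/4); meets GD at K = (3/5, -3/5)
K = G + t·(D−G) with t = 9/5

t = 9/5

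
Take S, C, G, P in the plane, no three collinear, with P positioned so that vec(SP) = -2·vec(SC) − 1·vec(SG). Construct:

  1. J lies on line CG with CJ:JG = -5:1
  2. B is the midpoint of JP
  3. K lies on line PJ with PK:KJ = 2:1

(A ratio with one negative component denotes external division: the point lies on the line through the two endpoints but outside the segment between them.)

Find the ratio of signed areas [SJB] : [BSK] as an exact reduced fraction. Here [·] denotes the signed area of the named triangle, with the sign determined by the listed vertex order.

Work in coordinates with S = (0, 0), C = (1, 0), G = (0, 1), P = (-2, -1).
1. J lies on line CG with CJ:JG = -5:1 ⇒ J = (-1/4, 5/4)
2. B is the midpoint of JP ⇒ B = (-9/8, 1/8)
3. K lies on line PJ with PK:KJ = 2:1 ⇒ K = (-5/6, 1/2)
2·[SJB] = 11/8, 2·[BSK] = 11/24
[SJB]:[BSK] = 11/8:11/24 = 3

[SJB]:[BSK] = 3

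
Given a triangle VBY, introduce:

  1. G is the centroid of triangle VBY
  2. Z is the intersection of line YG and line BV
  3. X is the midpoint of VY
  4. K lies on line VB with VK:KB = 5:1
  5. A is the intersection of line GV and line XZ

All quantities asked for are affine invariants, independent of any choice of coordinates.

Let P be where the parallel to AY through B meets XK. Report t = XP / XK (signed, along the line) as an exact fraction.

t = 5/4

Assign V = (0, 0), B = (1, 0), Y = (0, 1) — the answer is frame-independent, so this choice is without loss of generality.
1. G is the centroid of triangle VBY ⇒ G = (1/3, 1/3)
2. Z is the intersection of line YG and line BV ⇒ Z = (1/2, 0)
3. X is the midpoint of VY ⇒ X = (0, 1/2)
4. K lies on line VB with VK:KB = 5:1 ⇒ K = (5/6, 0)
5. A is the intersection of line GV and line XZ ⇒ A = (1/4, 1/4)
through B parallel to AY: direction (-1/4, 3/4); meets XK at P = (25/24, -1/8)
P = X + t·(K−X) with t = 5/4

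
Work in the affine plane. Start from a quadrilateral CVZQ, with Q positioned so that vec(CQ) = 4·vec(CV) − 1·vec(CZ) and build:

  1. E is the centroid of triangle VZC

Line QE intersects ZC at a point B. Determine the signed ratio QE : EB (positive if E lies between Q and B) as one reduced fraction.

Assign C = (0, 0), V = (1, 0), Z = (0, 1), Q = (4, -1) — the answer is frame-independent, so this choice is without loss of generality.
1. E is the centroid of triangle VZC ⇒ E = (1/3, 1/3)
line QE meets ZC at B = (0, 5/11)
E = Q + t·(B−Q) with t = 11/12, so QE:EB = 11/12:1/12

QE:EB = 11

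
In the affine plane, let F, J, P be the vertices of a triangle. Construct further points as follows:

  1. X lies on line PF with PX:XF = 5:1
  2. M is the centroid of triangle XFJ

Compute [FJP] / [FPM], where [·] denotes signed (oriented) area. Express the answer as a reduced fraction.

[FJP]:[FPM] = -3

Set F = (0, 0), J = (1, 0), P = (0, 1); any affine frame gives the same invariant.
1. X lies on line PF with PX:XF = 5:1 ⇒ X = (0, 1/6)
2. M is the centroid of triangle XFJ ⇒ M = (1/3, 1/18)
2·[FJP] = 1, 2·[FPM] = -1/3
[FJP]:[FPM] = 1:-1/3 = -3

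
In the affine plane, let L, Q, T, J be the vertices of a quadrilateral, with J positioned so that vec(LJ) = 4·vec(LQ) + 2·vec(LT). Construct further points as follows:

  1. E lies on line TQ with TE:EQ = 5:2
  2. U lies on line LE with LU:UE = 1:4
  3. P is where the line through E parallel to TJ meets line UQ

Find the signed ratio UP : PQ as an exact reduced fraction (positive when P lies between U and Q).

Set L = (0, 0), Q = (1, 0), T = (0, 1), J = (4, 2); any affine frame gives the same invariant.
1. E lies on line TQ with TE:EQ = 5:2 ⇒ E = (5/7, 2/7)
2. U lies on line LE with LU:UE = 1:4 ⇒ U = (1/7, 2/35)
3. P is where the line through E parallel to TJ meets line UQ ⇒ P = (-17/133, 10/133)
P = U + t·(Q−U) with t = -6/19, so UP:PQ = t:(1−t) = -6/19:25/19

UP:PQ = -6/25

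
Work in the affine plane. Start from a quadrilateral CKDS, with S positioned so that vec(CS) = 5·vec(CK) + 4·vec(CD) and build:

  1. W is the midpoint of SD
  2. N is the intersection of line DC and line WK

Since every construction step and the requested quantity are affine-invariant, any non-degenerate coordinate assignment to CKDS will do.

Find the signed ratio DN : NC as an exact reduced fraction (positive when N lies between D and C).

DN:NC = -8/5

Assign C = (0, 0), K = (1, 0), D = (0, 1), S = (5, 4) — the answer is frame-independent, so this choice is without loss of generality.
1. W is the midpoint of SD ⇒ W = (5/2, 5/2)
2. N is the intersection of line DC and line WK ⇒ N = (0, -5/3)
N = D + t·(C−D) with t = 8/3, so DN:NC = t:(1−t) = 8/3:-5/3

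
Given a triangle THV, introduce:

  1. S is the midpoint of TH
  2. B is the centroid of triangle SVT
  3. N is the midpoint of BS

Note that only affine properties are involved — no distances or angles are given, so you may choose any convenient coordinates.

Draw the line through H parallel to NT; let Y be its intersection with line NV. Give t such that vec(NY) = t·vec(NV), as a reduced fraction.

Set T = (0, 0), H = (1, 0), V = (0, 1); any affine frame gives the same invariant.
1. S is the midpoint of TH ⇒ S = (1/2, 0)
2. B is the centroid of triangle SVT ⇒ B = (1/6, 1/3)
3. N is the midpoint of BS ⇒ N = (1/3, 1/6)
through H parallel to NT: direction (-1/3, -1/6); meets NV at Y = (1/2, -1/4)
Y = N + t·(V−N) with t = -1/2

t = -1/2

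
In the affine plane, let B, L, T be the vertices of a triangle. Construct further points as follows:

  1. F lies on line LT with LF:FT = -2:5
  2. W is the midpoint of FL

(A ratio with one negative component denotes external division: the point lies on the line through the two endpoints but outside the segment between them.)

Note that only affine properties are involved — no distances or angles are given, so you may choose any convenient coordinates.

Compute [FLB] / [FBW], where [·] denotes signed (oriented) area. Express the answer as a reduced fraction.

Choose coordinates B = (0, 0), L = (1, 0), T = (0, 1).
1. F lies on line LT with LF:FT = -2:5 ⇒ F = (5/3, -2/3)
2. W is the midpoint of FL ⇒ W = (4/3, -1/3)
2·[FLB] = 2/3, 2·[FBW] = -1/3
[FLB]:[FBW] = 2/3:-1/3 = -2

[FLB]:[FBW] = -2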